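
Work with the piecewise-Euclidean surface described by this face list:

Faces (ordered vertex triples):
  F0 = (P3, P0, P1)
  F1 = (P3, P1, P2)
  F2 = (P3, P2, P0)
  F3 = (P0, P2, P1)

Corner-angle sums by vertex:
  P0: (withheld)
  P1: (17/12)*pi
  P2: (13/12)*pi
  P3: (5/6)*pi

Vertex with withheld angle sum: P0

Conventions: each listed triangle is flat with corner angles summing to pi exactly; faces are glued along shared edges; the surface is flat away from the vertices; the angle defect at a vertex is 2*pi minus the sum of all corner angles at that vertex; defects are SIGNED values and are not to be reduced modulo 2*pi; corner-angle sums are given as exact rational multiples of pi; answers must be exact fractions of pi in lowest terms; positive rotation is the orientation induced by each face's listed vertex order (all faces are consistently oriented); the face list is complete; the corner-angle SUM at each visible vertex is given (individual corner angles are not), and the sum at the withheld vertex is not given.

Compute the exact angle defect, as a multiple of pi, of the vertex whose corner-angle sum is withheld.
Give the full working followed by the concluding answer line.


V = 4, E = 6, F = 4; chi = V - E + F = 2
Gauss-Bonnet: total defect = 2*pi*chi = 4*pi; visible defects sum to (8/3)*pi

Answer: defect(P0) = (4/3)*pi


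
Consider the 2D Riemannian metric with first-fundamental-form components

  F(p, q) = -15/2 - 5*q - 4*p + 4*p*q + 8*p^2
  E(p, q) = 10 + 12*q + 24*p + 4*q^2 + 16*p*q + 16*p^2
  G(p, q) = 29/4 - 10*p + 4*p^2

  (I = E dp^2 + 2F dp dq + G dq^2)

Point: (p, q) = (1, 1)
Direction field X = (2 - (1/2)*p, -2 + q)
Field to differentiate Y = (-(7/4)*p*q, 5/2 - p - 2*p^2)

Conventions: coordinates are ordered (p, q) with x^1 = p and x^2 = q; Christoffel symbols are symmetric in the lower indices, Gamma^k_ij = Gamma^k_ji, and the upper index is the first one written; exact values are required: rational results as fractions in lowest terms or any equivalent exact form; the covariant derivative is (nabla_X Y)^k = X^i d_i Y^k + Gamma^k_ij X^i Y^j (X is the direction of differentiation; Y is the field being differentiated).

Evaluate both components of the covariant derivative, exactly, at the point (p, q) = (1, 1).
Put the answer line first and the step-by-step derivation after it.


Answer: (nabla_X Y)^p = -4751/2632, (nabla_X Y)^q = -4901/658

E = 82, F = -9/2, G = 5/4 at the point
E_p = 72, E_q = 36, F_p = 16, F_q = -1, G_p = -2, G_q = 0
EG - F^2 = 329/4;  g^inv = (4/329) * [[5/4, 9/2], [9/2, 82]]
first-kind symbols [ij,l] = (1/2)(d_i g_jl + d_j g_il - d_l g_ij): [pp,p] = E_p/2 = 36, [pp,q] = F_p - E_q/2 = -2, [pq,p] = E_q/2 = 18, [pq,q] = G_p/2 = -1, [qq,p] = F_q - G_p/2 = 0, [qq,q] = G_q/2 = 0
Gamma^p_ij = (G*[ij,p] - F*[ij,q])/(EG - F^2), Gamma^q_ij = (E*[ij,q] - F*[ij,p])/(EG - F^2)
Gamma_ppp = 144/329, Gamma_ppq = 72/329, Gamma_pqq = 0, Gamma_qpp = -8/329, Gamma_qpq = -4/329, Gamma_qqq = 0
X = (3/2, -1), Y = (-7/4, -1/2) at the point


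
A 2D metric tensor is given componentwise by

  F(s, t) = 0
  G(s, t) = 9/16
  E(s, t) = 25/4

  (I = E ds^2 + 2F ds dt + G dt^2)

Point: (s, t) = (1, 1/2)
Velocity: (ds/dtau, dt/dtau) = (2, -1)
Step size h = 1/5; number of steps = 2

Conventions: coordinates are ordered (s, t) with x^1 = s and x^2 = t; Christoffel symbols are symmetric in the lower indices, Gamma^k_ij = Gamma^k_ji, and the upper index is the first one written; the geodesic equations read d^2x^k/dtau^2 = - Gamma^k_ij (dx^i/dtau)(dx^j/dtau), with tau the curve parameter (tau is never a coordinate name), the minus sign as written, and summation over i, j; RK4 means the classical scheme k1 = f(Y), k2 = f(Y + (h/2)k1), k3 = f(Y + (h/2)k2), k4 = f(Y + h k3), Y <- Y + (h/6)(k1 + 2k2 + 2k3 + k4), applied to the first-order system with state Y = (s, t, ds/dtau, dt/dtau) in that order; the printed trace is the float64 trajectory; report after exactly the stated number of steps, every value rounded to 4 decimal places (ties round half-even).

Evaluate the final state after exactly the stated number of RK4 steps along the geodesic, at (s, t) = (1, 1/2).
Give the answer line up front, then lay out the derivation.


Answer: s = 1.8000, t = 0.1000, ds/dtau = 2.0000, dt/dtau = -1.0000

f(Y) = (ds/dtau, dt/dtau, -Gamma^s_ij Y'^i Y'^j, -Gamma^t_ij Y'^i Y'^j) with the Gammas evaluated at the stage position; h = 0.200000; intermediate values shown to 6 dp
step 0: s = 1.0000, t = 0.5000, ds/dtau = 2.0000, dt/dtau = -1.0000
step 1:
  k1: at (s, t) = (1.000000, 0.500000), (ds/dtau, dt/dtau) = (2.000000, -1.000000); Gamma_sss = 0.000000, Gamma_sst = 0.000000, Gamma_stt = 0.000000, Gamma_tss = 0.000000, Gamma_tst = 0.000000, Gamma_ttt = 0.000000; k1 = (2.000000, -1.000000, 0.000000, 0.000000)
  k2: at (s, t) = (1.200000, 0.400000), (ds/dtau, dt/dtau) = (2.000000, -1.000000); Gamma_sss = 0.000000, Gamma_sst = 0.000000, Gamma_stt = 0.000000, Gamma_tss = 0.000000, Gamma_tst = 0.000000, Gamma_ttt = 0.000000; k2 = (2.000000, -1.000000, 0.000000, 0.000000)
  k3: at (s, t) = (1.200000, 0.400000), (ds/dtau, dt/dtau) = (2.000000, -1.000000); Gamma_sss = 0.000000, Gamma_sst = 0.000000, Gamma_stt = 0.000000, Gamma_tss = 0.000000, Gamma_tst = 0.000000, Gamma_ttt = 0.000000; k3 = (2.000000, -1.000000, 0.000000, 0.000000)
  k4: at (s, t) = (1.400000, 0.300000), (ds/dtau, dt/dtau) = (2.000000, -1.000000); Gamma_sss = 0.000000, Gamma_sst = 0.000000, Gamma_stt = 0.000000, Gamma_tss = 0.000000, Gamma_tst = 0.000000, Gamma_ttt = 0.000000; k4 = (2.000000, -1.000000, 0.000000, 0.000000)
  Y <- Y + (h/6)(k1 + 2k2 + 2k3 + k4): s = 1.4000, t = 0.3000, ds/dtau = 2.0000, dt/dtau = -1.0000
step 2:
  k1: at (s, t) = (1.400000, 0.300000), (ds/dtau, dt/dtau) = (2.000000, -1.000000); Gamma_sss = 0.000000, Gamma_sst = 0.000000, Gamma_stt = 0.000000, Gamma_tss = 0.000000, Gamma_tst = 0.000000, Gamma_ttt = 0.000000; k1 = (2.000000, -1.000000, 0.000000, 0.000000)
  k2: at (s, t) = (1.600000, 0.200000), (ds/dtau, dt/dtau) = (2.000000, -1.000000); Gamma_sss = 0.000000, Gamma_sst = 0.000000, Gamma_stt = 0.000000, Gamma_tss = 0.000000, Gamma_tst = 0.000000, Gamma_ttt = 0.000000; k2 = (2.000000, -1.000000, 0.000000, 0.000000)
  k3: at (s, t) = (1.600000, 0.200000), (ds/dtau, dt/dtau) = (2.000000, -1.000000); Gamma_sss = 0.000000, Gamma_sst = 0.000000, Gamma_stt = 0.000000, Gamma_tss = 0.000000, Gamma_tst = 0.000000, Gamma_ttt = 0.000000; k3 = (2.000000, -1.000000, 0.000000, 0.000000)
  k4: at (s, t) = (1.800000, 0.100000), (ds/dtau, dt/dtau) = (2.000000, -1.000000); Gamma_sss = 0.000000, Gamma_sst = 0.000000, Gamma_stt = 0.000000, Gamma_tss = 0.000000, Gamma_tst = 0.000000, Gamma_ttt = 0.000000; k4 = (2.000000, -1.000000, 0.000000, 0.000000)
  Y <- Y + (h/6)(k1 + 2k2 + 2k3 + k4): s = 1.8000, t = 0.1000, ds/dtau = 2.0000, dt/dtau = -1.0000


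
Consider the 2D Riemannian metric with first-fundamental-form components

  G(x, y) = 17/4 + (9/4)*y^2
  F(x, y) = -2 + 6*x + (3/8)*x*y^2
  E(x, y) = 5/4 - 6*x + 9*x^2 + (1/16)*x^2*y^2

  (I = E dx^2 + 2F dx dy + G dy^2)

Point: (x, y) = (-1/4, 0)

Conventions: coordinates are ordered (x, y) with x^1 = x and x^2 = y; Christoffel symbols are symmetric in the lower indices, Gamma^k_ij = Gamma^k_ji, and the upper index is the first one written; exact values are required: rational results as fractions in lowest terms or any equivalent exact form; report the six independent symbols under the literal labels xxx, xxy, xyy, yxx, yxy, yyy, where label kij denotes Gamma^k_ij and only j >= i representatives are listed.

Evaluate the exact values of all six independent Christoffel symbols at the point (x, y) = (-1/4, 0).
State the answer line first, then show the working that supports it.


Answer: Gamma_xxx = -28/39, Gamma_xxy = 0, Gamma_xyy = 0, Gamma_yxx = 32/39, Gamma_yxy = 0, Gamma_yyy = 0

E = 53/16, F = -7/2, G = 17/4 at the point
E_x = -21/2, E_y = 0, F_x = 6, F_y = 0, G_x = 0, G_y = 0
EG - F^2 = 117/64;  g^inv = (64/117) * [[17/4, 7/2], [7/2, 53/16]]
first-kind symbols [ij,l] = (1/2)(d_i g_jl + d_j g_il - d_l g_ij): [xx,x] = E_x/2 = -21/4, [xx,y] = F_x - E_y/2 = 6, [xy,x] = E_y/2 = 0, [xy,y] = G_x/2 = 0, [yy,x] = F_y - G_x/2 = 0, [yy,y] = G_y/2 = 0
Gamma^x_ij = (G*[ij,x] - F*[ij,y])/(EG - F^2), Gamma^y_ij = (E*[ij,y] - F*[ij,x])/(EG - F^2)


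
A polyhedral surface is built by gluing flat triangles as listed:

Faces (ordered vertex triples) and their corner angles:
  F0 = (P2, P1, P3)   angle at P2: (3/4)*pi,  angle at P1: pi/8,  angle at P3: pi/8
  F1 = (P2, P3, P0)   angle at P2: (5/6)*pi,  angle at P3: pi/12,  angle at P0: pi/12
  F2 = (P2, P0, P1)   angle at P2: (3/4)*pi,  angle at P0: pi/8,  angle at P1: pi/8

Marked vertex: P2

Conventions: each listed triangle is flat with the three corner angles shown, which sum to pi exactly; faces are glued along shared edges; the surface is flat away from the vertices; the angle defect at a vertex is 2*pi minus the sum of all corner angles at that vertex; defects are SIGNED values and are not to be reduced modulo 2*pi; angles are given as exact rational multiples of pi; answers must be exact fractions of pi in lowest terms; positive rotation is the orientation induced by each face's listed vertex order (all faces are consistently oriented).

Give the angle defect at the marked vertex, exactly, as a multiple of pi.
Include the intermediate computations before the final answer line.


Sum of corner angles at P2: (7/3)*pi
defect = 2*pi - (7/3)*pi

Answer: defect(P2) = -pi/3


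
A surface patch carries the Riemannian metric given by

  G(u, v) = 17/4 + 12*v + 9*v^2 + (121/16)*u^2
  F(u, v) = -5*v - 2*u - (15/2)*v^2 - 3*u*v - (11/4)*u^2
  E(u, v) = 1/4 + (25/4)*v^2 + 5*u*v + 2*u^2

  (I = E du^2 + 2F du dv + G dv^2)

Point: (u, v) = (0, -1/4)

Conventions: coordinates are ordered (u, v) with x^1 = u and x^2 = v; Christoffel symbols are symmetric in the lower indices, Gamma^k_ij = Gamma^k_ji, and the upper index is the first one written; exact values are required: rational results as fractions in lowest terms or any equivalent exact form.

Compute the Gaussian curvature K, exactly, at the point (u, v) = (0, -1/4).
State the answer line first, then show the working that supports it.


Answer: K = -598864/19881

E = 41/64, F = 25/32, G = 29/16, EG - F^2 = 141/256 at the point
E_u = -5/4, E_v = -25/8, F_u = -5/4, F_v = -5/4, G_u = 0, G_v = 15/2
E_vv = 25/2, F_uv = -3, G_uu = 121/8
Evaluate Brioschi's two determinant matrices M1, M2 and divide by (EG - F^2)^2.
M1 = [[-E_vv/2 + F_uv - G_uu/2, E_u/2, F_u - E_v/2], [F_v - G_u/2, E, F], [G_v/2, F, G]] = [[-269/16, -5/8, 5/16], [-5/4, 41/64, 25/32], [15/4, 25/32, 29/16]]; det M1 = -27777/2048
M2 = [[0, E_v/2, G_u/2], [E_v/2, E, F], [G_u/2, F, G]] = [[0, -25/16, 0], [-25/16, 41/64, 25/32], [0, 25/32, 29/16]]; det M2 = -18125/4096
det M1 - det M2 = -37429/4096; K = -37429/4096 / (141/256)^2 = -598864/19881


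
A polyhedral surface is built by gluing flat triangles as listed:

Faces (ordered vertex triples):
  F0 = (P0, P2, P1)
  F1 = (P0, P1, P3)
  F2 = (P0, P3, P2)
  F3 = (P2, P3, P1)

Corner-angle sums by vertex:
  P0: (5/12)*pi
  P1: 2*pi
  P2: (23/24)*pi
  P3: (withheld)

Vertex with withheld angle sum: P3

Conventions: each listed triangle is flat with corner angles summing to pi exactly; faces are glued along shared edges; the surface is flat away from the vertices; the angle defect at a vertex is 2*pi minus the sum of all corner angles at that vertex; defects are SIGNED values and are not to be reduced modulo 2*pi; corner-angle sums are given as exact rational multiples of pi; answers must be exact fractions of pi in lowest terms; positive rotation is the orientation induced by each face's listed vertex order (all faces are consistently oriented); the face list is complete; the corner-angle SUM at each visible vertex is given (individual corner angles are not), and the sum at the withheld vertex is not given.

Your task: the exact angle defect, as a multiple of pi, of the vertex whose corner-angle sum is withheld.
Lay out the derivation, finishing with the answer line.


V = 4, E = 6, F = 4; chi = V - E + F = 2
Gauss-Bonnet: total defect = 2*pi*chi = 4*pi; visible defects sum to (21/8)*pi

Answer: defect(P3) = (11/8)*pi


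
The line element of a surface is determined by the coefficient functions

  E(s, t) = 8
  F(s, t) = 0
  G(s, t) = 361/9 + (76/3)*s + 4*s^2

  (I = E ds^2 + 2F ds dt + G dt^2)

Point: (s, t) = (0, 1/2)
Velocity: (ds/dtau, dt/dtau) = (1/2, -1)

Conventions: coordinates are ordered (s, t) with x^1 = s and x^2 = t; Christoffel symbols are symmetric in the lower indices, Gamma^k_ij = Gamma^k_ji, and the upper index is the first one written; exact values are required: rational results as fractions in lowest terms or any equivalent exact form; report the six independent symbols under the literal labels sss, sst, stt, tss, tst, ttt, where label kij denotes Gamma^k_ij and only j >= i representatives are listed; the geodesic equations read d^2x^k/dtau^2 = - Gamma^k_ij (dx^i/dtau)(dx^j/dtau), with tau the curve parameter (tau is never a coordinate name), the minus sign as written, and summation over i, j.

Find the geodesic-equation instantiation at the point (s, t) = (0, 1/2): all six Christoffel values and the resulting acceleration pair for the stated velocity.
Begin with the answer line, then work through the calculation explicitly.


Answer: Gamma_sss = 0, Gamma_sst = 0, Gamma_stt = -19/12, Gamma_tss = 0, Gamma_tst = 6/19, Gamma_ttt = 0; accelerations (d^2s/dtau^2, d^2t/dtau^2) = (19/12, 6/19)

E = 8, F = 0, G = 361/9 at the point
E_s = 0, E_t = 0, F_s = 0, F_t = 0, G_s = 76/3, G_t = 0
EG - F^2 = 2888/9;  g^inv = (9/2888) * [[361/9, 0], [0, 8]]
first-kind symbols [ij,l] = (1/2)(d_i g_jl + d_j g_il - d_l g_ij): [ss,s] = E_s/2 = 0, [ss,t] = F_s - E_t/2 = 0, [st,s] = E_t/2 = 0, [st,t] = G_s/2 = 38/3, [tt,s] = F_t - G_s/2 = -38/3, [tt,t] = G_t/2 = 0
Gamma^s_ij = (G*[ij,s] - F*[ij,t])/(EG - F^2), Gamma^t_ij = (E*[ij,t] - F*[ij,s])/(EG - F^2)
Gamma_sss = 0, Gamma_sst = 0, Gamma_stt = -19/12, Gamma_tss = 0, Gamma_tst = 6/19, Gamma_ttt = 0
d^2s/dtau^2 = -(Gamma_sss*(1/2)^2 + 2*Gamma_sst*(1/2)*(-1) + Gamma_stt*(-1)^2) = 19/12
d^2t/dtau^2 = -(Gamma_tss*(1/2)^2 + 2*Gamma_tst*(1/2)*(-1) + Gamma_ttt*(-1)^2) = 6/19


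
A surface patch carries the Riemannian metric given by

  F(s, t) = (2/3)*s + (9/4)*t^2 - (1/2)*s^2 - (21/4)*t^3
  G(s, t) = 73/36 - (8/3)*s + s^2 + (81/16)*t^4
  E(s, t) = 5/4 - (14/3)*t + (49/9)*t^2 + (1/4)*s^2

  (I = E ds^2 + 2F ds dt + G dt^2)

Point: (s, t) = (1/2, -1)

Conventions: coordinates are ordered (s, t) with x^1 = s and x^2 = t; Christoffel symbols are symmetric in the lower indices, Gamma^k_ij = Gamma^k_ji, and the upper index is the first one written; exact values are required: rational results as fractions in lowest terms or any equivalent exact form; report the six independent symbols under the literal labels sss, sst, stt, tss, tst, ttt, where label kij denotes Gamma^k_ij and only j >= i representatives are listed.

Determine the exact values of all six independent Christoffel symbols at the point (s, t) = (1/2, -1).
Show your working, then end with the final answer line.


E = 1645/144, F = 185/24, G = 865/144 at the point
E_s = 1/4, E_t = -140/9, F_s = 1/6, F_t = -81/4, G_s = -5/3, G_t = -81/4
EG - F^2 = 190825/20736;  g^inv = (20736/190825) * [[865/144, -185/24], [-185/24, 1645/144]]
first-kind symbols [ij,l] = (1/2)(d_i g_jl + d_j g_il - d_l g_ij): [ss,s] = E_s/2 = 1/8, [ss,t] = F_s - E_t/2 = 143/18, [st,s] = E_t/2 = -70/9, [st,t] = G_s/2 = -5/6, [tt,s] = F_t - G_s/2 = -233/12, [tt,t] = G_t/2 = -81/8
Gamma^s_ij = (G*[ij,s] - F*[ij,t])/(EG - F^2), Gamma^t_ij = (E*[ij,t] - F*[ij,s])/(EG - F^2)

Answer: Gamma_sss = -250854/38165, Gamma_sst = -33424/7633, Gamma_stt = -160032/38165, Gamma_tss = 74476/7633, Gamma_tst = 41832/7633, Gamma_ttt = 28206/7633


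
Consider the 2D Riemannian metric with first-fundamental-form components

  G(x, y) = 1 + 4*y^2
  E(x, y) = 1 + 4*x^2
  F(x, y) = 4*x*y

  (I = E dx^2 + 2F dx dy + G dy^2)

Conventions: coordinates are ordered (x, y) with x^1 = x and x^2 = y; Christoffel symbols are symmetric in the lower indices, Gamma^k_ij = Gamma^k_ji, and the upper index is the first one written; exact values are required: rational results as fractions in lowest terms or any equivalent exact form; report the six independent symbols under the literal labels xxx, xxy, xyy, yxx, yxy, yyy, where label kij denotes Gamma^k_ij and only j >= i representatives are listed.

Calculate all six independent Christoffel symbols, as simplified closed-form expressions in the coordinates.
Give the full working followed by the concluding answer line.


E = 1 + 4*x^2; F = 4*x*y; G = 1 + 4*y^2
Gamma^k_ij = (1/2) g^{kl} (d_i g_jl + d_j g_il - d_l g_ij), with g^inv = (1/(EG-F^2)) [[G, -F], [-F, E]]
first partials: E_x = 8*x, E_y = 0, F_x = 4*y, F_y = 4*x, G_x = 0, G_y = 8*y
D = EG - F^2 = 1 + 4*y^2 + 4*x^2
expanded: Gamma^x_xx = (G E_x - 2F F_x + F E_y)/(2D), Gamma^x_xy = (G E_y - F G_x)/(2D), Gamma^x_yy = (2G F_y - G G_x - F G_y)/(2D), Gamma^y_xx = (2E F_x - E E_y - F E_x)/(2D), Gamma^y_xy = (E G_x - F E_y)/(2D), Gamma^y_yy = (E G_y - 2F F_y + F G_x)/(2D); substitute and cancel common factors

Answer: Gamma_xxx = 4*x/(4*x^2 + 4*y^2 + 1), Gamma_xxy = 0, Gamma_xyy = 4*x/(4*x^2 + 4*y^2 + 1), Gamma_yxx = 4*y/(4*x^2 + 4*y^2 + 1), Gamma_yxy = 0, Gamma_yyy = 4*y/(4*x^2 + 4*y^2 + 1)


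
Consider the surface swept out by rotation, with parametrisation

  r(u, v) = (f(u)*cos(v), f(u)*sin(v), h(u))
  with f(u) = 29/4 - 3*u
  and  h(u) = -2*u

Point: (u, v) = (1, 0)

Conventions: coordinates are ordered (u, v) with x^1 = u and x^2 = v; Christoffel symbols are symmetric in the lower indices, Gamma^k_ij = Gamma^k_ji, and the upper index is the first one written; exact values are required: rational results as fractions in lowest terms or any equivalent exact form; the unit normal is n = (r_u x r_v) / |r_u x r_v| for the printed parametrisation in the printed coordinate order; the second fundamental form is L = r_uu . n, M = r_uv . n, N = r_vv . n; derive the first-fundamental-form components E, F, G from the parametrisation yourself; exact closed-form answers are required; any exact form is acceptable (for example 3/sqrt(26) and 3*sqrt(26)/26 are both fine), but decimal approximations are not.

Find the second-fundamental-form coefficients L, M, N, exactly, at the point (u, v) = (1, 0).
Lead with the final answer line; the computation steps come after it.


Answer: L = 0, M = 0, N = -17*sqrt(13)/26

f = 17/4, f' = -3, f'' = 0, h' = -2, h'' = 0
E = 13, F = 0, G = 289/16; answer radicand W^2 = 13
unnormalised second-form numerators: l = 0, m = 0, n = -17/2; L = l/sqrt(13), and similarly M = m/sqrt(W^2), N = n/sqrt(W^2)


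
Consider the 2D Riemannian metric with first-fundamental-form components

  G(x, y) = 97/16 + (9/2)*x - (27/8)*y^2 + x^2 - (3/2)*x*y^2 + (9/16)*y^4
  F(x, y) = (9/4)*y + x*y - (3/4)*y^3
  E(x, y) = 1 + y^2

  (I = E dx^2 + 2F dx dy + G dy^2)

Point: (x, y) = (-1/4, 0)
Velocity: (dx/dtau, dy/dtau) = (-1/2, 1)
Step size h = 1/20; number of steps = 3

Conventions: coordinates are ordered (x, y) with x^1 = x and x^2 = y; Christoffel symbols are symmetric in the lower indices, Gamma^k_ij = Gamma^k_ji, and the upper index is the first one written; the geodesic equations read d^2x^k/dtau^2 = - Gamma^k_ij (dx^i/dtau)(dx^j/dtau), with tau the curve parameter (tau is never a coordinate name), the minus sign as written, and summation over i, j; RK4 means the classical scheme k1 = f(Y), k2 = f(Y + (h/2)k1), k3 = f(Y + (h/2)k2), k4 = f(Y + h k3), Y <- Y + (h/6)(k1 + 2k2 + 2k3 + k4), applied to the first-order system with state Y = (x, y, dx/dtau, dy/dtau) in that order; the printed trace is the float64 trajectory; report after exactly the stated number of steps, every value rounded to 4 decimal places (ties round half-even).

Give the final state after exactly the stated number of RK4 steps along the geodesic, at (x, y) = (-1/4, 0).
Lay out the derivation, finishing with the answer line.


f(Y) = (dx/dtau, dy/dtau, -Gamma^x_ij Y'^i Y'^j, -Gamma^y_ij Y'^i Y'^j) with the Gammas evaluated at the stage position; h = 0.050000; intermediate values shown to 6 dp
step 0: x = -0.2500, y = 0.0000, dx/dtau = -0.5000, dy/dtau = 1.0000
step 1:
  k1: at (x, y) = (-0.250000, 0.000000), (dx/dtau, dy/dtau) = (-0.500000, 1.000000); Gamma_xxx = 0.000000, Gamma_xxy = 0.000000, Gamma_xyy = 0.000000, Gamma_yxx = 0.000000, Gamma_yxy = 0.400000, Gamma_yyy = 0.000000; k1 = (-0.500000, 1.000000, 0.000000, 0.400000)
  k2: at (x, y) = (-0.262500, 0.025000), (dx/dtau, dy/dtau) = (-0.500000, 1.010000); Gamma_xxx = 0.000000, Gamma_xxy = 0.005052, Gamma_xyy = -0.000189, Gamma_yxx = 0.000000, Gamma_yxy = 0.401508, Gamma_yyy = -0.015057; k2 = (-0.500000, 1.010000, 0.005295, 0.420882)
  k3: at (x, y) = (-0.262500, 0.025250), (dx/dtau, dy/dtau) = (-0.499868, 1.010522); Gamma_xxx = 0.000000, Gamma_xxy = 0.005102, Gamma_xyy = -0.000193, Gamma_yxx = 0.000000, Gamma_yxy = 0.401508, Gamma_yyy = -0.015207; k3 = (-0.499868, 1.010522, 0.005352, 0.421154)
  k4: at (x, y) = (-0.274993, 0.050526), (dx/dtau, dy/dtau) = (-0.499732, 1.021058); Gamma_xxx = 0.000000, Gamma_xxy = 0.010321, Gamma_xyy = -0.000782, Gamma_yxx = 0.000000, Gamma_yxy = 0.403030, Gamma_yyy = -0.030545; k4 = (-0.499732, 1.021058, 0.011348, 0.443142)
  Y <- Y + (h/6)(k1 + 2k2 + 2k3 + k4): x = -0.2750, y = 0.0505, dx/dtau = -0.4997, dy/dtau = 1.0211
step 2:
  k1: at (x, y) = (-0.274996, 0.050518), (dx/dtau, dy/dtau) = (-0.499728, 1.021060); Gamma_xxx = 0.000000, Gamma_xxy = 0.010319, Gamma_xyy = -0.000782, Gamma_yxx = 0.000000, Gamma_yxy = 0.403030, Gamma_yyy = -0.030540; k1 = (-0.499728, 1.021060, 0.011346, 0.443134)
  k2: at (x, y) = (-0.287489, 0.076044), (dx/dtau, dy/dtau) = (-0.499444, 1.032138); Gamma_xxx = 0.000000, Gamma_xxy = 0.015711, Gamma_xyy = -0.001792, Gamma_yxx = 0.000000, Gamma_yxy = 0.404562, Gamma_yyy = -0.046147; k2 = (-0.499444, 1.032138, 0.018107, 0.466261)
  k3: at (x, y) = (-0.287482, 0.076321), (dx/dtau, dy/dtau) = (-0.499275, 1.032717); Gamma_xxx = 0.000000, Gamma_xxy = 0.015768, Gamma_xyy = -0.001805, Gamma_yxx = 0.000000, Gamma_yxy = 0.404562, Gamma_yyy = -0.046315; k3 = (-0.499275, 1.032717, 0.018186, 0.466587)
  k4: at (x, y) = (-0.299959, 0.102153), (dx/dtau, dy/dtau) = (-0.498819, 1.044389); Gamma_xxx = 0.000000, Gamma_xxy = 0.021359, Gamma_xyy = -0.003273, Gamma_yxx = 0.000000, Gamma_yxy = 0.406097, Gamma_yyy = -0.062226; k4 = (-0.498819, 1.044389, 0.025825, 0.490995)
  Y <- Y + (h/6)(k1 + 2k2 + 2k3 + k4): x = -0.3000, y = 0.1021, dx/dtau = -0.4988, dy/dtau = 1.0444
step 3:
  k1: at (x, y) = (-0.299962, 0.102144), (dx/dtau, dy/dtau) = (-0.498813, 1.044392); Gamma_xxx = 0.000000, Gamma_xxy = 0.021357, Gamma_xyy = -0.003272, Gamma_yxx = 0.000000, Gamma_yxy = 0.406098, Gamma_yyy = -0.062221; k1 = (-0.498813, 1.044392, 0.025822, 0.490986)
  k2: at (x, y) = (-0.312432, 0.128254), (dx/dtau, dy/dtau) = (-0.498168, 1.056667); Gamma_xxx = 0.000000, Gamma_xxy = 0.027155, Gamma_xyy = -0.005224, Gamma_yxx = 0.000000, Gamma_yxy = 0.407632, Gamma_yyy = -0.078420; k2 = (-0.498168, 1.056667, 0.034422, 0.516713)
  k3: at (x, y) = (-0.312416, 0.128561), (dx/dtau, dy/dtau) = (-0.497953, 1.057310); Gamma_xxx = 0.000000, Gamma_xxy = 0.027221, Gamma_xyy = -0.005249, Gamma_yxx = 0.000000, Gamma_yxy = 0.407630, Gamma_yyy = -0.078608; k3 = (-0.497953, 1.057310, 0.034531, 0.517103)
  k4: at (x, y) = (-0.324860, 0.155009), (dx/dtau, dy/dtau) = (-0.497087, 1.070247); Gamma_xxx = 0.000000, Gamma_xxy = 0.033256, Gamma_xyy = -0.007732, Gamma_yxx = 0.000000, Gamma_yxy = 0.409154, Gamma_yyy = -0.095134; k4 = (-0.497087, 1.070247, 0.044241, 0.544313)
  Y <- Y + (h/6)(k1 + 2k2 + 2k3 + k4): x = -0.3249, y = 0.1550, dx/dtau = -0.4971, dy/dtau = 1.0702

Answer: x = -0.3249, y = 0.1550, dx/dtau = -0.4971, dy/dtau = 1.0702


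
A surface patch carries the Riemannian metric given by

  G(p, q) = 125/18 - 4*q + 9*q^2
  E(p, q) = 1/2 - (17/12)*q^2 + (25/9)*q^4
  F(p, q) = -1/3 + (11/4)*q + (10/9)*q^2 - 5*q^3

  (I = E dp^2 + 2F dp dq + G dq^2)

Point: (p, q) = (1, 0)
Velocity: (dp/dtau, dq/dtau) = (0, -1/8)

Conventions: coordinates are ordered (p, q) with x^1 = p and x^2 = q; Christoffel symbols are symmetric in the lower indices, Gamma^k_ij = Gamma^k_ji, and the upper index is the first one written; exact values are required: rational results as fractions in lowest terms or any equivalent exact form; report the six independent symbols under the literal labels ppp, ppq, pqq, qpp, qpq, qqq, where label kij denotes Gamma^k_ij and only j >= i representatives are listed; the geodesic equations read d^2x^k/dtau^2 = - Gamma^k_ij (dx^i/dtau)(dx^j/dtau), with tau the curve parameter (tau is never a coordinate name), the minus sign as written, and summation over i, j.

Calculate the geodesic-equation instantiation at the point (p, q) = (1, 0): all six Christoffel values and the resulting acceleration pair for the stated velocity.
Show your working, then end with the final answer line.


E = 1/2, F = -1/3, G = 125/18 at the point
E_p = 0, E_q = 0, F_p = 0, F_q = 11/4, G_p = 0, G_q = -4
EG - F^2 = 121/36;  g^inv = (36/121) * [[125/18, 1/3], [1/3, 1/2]]
first-kind symbols [ij,l] = (1/2)(d_i g_jl + d_j g_il - d_l g_ij): [pp,p] = E_p/2 = 0, [pp,q] = F_p - E_q/2 = 0, [pq,p] = E_q/2 = 0, [pq,q] = G_p/2 = 0, [qq,p] = F_q - G_p/2 = 11/4, [qq,q] = G_q/2 = -2
Gamma^p_ij = (G*[ij,p] - F*[ij,q])/(EG - F^2), Gamma^q_ij = (E*[ij,q] - F*[ij,p])/(EG - F^2)
Gamma_ppp = 0, Gamma_ppq = 0, Gamma_pqq = 1327/242, Gamma_qpp = 0, Gamma_qpq = 0, Gamma_qqq = -3/121
d^2p/dtau^2 = -(Gamma_ppp*(0)^2 + 2*Gamma_ppq*(0)*(-1/8) + Gamma_pqq*(-1/8)^2) = -1327/15488
d^2q/dtau^2 = -(Gamma_qpp*(0)^2 + 2*Gamma_qpq*(0)*(-1/8) + Gamma_qqq*(-1/8)^2) = 3/7744

Answer: Gamma_ppp = 0, Gamma_ppq = 0, Gamma_pqq = 1327/242, Gamma_qpp = 0, Gamma_qpq = 0, Gamma_qqq = -3/121; accelerations (d^2p/dtau^2, d^2q/dtau^2) = (-1327/15488, 3/7744)


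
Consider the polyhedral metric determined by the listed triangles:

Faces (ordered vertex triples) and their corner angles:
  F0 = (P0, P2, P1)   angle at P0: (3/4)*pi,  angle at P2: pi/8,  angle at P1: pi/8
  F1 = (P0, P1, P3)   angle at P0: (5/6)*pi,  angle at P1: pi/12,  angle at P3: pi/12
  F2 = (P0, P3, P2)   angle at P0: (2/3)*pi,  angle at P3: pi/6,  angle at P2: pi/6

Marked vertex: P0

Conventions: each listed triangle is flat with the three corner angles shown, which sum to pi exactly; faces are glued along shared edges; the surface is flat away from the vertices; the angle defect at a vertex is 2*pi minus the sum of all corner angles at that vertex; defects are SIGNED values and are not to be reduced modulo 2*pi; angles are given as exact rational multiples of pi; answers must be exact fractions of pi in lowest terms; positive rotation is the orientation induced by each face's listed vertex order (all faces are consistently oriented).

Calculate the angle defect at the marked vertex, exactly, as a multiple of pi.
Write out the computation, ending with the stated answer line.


Sum of corner angles at P0: (9/4)*pi
defect = 2*pi - (9/4)*pi

Answer: defect(P0) = -pi/4


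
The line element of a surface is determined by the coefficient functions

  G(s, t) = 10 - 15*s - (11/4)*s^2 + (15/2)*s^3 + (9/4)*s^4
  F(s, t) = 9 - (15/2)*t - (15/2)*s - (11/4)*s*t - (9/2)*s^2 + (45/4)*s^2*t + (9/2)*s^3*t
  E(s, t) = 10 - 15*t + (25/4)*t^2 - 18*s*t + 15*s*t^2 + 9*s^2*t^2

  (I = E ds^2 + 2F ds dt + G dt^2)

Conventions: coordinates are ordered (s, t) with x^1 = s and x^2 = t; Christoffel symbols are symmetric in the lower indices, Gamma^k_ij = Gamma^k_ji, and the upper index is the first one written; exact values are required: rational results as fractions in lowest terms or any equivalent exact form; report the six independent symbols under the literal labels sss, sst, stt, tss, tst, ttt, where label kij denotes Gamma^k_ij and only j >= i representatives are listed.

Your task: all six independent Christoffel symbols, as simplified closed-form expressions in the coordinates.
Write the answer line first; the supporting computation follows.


Answer: Gamma_sss = (36*s*t^2 + 30*t^2 - 36*t)/(9*s^4 + 30*s^3 + 36*s^2*t^2 - 11*s^2 + 60*s*t^2 - 72*s*t - 60*s + 25*t^2 - 60*t + 76), Gamma_sst = (36*s^2*t + 60*s*t - 36*s + 25*t - 30)/(9*s^4 + 30*s^3 + 36*s^2*t^2 - 11*s^2 + 60*s*t^2 - 72*s*t - 60*s + 25*t^2 - 60*t + 76), Gamma_stt = 0, Gamma_tss = (18*s^2*t + 30*s*t - 36*t)/(9*s^4 + 30*s^3 + 36*s^2*t^2 - 11*s^2 + 60*s*t^2 - 72*s*t - 60*s + 25*t^2 - 60*t + 76), Gamma_tst = (18*s^3 + 45*s^2 - 11*s - 30)/(9*s^4 + 30*s^3 + 36*s^2*t^2 - 11*s^2 + 60*s*t^2 - 72*s*t - 60*s + 25*t^2 - 60*t + 76), Gamma_ttt = 0

E = 10 - 15*t + (25/4)*t^2 - 18*s*t + 15*s*t^2 + 9*s^2*t^2; F = 9 - (15/2)*t - (15/2)*s - (11/4)*s*t - (9/2)*s^2 + (45/4)*s^2*t + (9/2)*s^3*t; G = 10 - 15*s - (11/4)*s^2 + (15/2)*s^3 + (9/4)*s^4
Gamma^k_ij = (1/2) g^{kl} (d_i g_jl + d_j g_il - d_l g_ij), with g^inv = (1/(EG-F^2)) [[G, -F], [-F, E]]
first partials: E_s = -18*t + 15*t^2 + 18*s*t^2, E_t = -15 + (25/2)*t - 18*s + 30*s*t + 18*s^2*t, F_s = -15/2 - (11/4)*t - 9*s + (45/2)*s*t + (27/2)*s^2*t, F_t = -15/2 - (11/4)*s + (45/4)*s^2 + (9/2)*s^3, G_s = -15 - (11/2)*s + (45/2)*s^2 + 9*s^3, G_t = 0
D = EG - F^2 = 19 - 15*t - 15*s + (25/4)*t^2 - 18*s*t - (11/4)*s^2 + 15*s*t^2 + (15/2)*s^3 + 9*s^2*t^2 + (9/4)*s^4
expanded: Gamma^s_ss = (G E_s - 2F F_s + F E_t)/(2D), Gamma^s_st = (G E_t - F G_s)/(2D), Gamma^s_tt = (2G F_t - G G_s - F G_t)/(2D), Gamma^t_ss = (2E F_s - E E_t - F E_s)/(2D), Gamma^t_st = (E G_s - F E_t)/(2D), Gamma^t_tt = (E G_t - 2F F_t + F G_s)/(2D); substitute and cancel common factors


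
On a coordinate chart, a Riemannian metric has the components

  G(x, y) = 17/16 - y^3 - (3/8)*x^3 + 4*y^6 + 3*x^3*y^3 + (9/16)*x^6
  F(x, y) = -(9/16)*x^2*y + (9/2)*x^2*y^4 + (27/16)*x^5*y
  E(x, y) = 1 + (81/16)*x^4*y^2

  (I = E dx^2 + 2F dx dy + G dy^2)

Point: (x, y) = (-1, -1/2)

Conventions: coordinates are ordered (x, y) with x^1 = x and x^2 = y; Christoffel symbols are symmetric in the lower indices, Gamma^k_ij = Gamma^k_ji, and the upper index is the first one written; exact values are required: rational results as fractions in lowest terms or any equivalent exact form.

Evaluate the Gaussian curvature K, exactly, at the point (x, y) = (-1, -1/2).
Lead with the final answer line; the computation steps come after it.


Answer: K = -6912/60025

E = 145/64, F = 45/32, G = 41/16, EG - F^2 = 245/64 at the point
E_x = -81/16, E_y = -81/16, F_x = -171/32, F_y = -9/2, G_x = -45/8, G_y = -15/4
E_yy = 81/8, F_xy = 225/16, G_xx = 171/8
Using the Brioschi determinant formula for K from the metric derivatives:
M1 = [[-E_yy/2 + F_xy - G_xx/2, E_x/2, F_x - E_y/2], [F_y - G_x/2, E, F], [G_y/2, F, G]] = [[-27/16, -81/32, -45/16], [-27/16, 145/64, 45/32], [-15/8, 45/32, 41/16]]; det M1 = -16389/1024
M2 = [[0, E_y/2, G_x/2], [E_y/2, E, F], [G_x/2, F, G]] = [[0, -81/32, -45/16], [-81/32, 145/64, 45/32], [-45/16, 45/32, 41/16]]; det M2 = -14661/1024
det M1 - det M2 = -27/16; K = -27/16 / (245/64)^2 = -6912/60025


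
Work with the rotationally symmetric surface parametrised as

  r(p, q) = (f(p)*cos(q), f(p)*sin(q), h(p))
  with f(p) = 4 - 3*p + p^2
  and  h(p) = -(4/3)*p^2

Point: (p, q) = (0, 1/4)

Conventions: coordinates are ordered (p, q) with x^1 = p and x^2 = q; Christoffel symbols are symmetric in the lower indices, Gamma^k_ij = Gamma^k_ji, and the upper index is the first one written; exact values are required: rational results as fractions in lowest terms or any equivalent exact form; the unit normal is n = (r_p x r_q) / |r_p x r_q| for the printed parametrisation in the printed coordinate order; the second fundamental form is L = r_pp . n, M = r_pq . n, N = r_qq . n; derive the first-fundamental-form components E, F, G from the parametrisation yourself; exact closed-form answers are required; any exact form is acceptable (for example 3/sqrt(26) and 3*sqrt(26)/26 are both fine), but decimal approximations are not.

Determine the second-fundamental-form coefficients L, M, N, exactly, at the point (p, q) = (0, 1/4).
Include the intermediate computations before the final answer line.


f = 4, f' = -3, f'' = 2, h' = 0, h'' = -8/3
E = 9, F = 0, G = 16; answer radicand W^2 = 9
unnormalised second-form numerators: l = 8, m = 0, n = 0; L = l/sqrt(9), and similarly M = m/sqrt(W^2), N = n/sqrt(W^2)

Answer: L = 8/3, M = 0, N = 0


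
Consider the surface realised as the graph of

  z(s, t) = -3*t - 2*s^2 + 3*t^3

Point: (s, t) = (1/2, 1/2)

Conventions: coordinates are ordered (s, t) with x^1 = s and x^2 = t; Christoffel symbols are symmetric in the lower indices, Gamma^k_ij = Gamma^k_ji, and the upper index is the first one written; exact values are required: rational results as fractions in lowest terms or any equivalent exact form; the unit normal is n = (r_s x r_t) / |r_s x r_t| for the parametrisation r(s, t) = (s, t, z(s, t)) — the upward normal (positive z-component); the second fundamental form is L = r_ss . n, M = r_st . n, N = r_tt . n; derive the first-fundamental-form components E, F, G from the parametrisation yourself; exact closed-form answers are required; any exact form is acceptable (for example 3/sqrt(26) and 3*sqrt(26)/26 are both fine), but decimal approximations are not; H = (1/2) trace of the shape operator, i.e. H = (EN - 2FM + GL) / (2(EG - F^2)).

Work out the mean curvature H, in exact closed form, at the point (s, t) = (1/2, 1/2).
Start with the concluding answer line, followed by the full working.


Answer: H = 1240*sqrt(89)/7921

z_s = -2, z_t = -3/4, z_ss = -4, z_st = 0, z_tt = 9
E = 5, F = 3/2, G = 25/16; answer radicand W^2 = 89/16
unnormalised second-form numerators: l = -4, m = 0, n = 9; L = l/sqrt(89/16), and similarly M = m/sqrt(W^2), N = n/sqrt(W^2)
H = (E*n - 2*F*m + G*l) / (2*(EG - F^2)*sqrt(W^2)); E*n - 2*F*m + G*l = 155/4, EG - F^2 = 89/16, so H = (310/89)/sqrt(89/16)


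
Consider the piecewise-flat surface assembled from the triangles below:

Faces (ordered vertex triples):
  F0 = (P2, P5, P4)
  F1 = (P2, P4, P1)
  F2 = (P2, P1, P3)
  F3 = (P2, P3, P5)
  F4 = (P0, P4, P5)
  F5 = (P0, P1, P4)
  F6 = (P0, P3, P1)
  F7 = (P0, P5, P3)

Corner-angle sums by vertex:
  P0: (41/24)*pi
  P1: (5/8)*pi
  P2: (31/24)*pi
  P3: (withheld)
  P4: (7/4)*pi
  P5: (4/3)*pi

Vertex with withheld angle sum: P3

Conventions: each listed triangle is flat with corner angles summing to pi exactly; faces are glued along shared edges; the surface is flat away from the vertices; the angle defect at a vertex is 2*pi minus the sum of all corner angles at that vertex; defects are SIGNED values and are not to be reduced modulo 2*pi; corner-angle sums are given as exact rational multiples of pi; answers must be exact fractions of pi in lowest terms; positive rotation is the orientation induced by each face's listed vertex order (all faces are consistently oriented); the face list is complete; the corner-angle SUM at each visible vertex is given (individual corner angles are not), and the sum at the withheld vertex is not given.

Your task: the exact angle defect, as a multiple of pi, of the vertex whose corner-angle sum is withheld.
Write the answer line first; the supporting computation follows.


Answer: defect(P3) = (17/24)*pi

V = 6, E = 12, F = 8; chi = V - E + F = 2
Gauss-Bonnet: total defect = 2*pi*chi = 4*pi; visible defects sum to (79/24)*pi


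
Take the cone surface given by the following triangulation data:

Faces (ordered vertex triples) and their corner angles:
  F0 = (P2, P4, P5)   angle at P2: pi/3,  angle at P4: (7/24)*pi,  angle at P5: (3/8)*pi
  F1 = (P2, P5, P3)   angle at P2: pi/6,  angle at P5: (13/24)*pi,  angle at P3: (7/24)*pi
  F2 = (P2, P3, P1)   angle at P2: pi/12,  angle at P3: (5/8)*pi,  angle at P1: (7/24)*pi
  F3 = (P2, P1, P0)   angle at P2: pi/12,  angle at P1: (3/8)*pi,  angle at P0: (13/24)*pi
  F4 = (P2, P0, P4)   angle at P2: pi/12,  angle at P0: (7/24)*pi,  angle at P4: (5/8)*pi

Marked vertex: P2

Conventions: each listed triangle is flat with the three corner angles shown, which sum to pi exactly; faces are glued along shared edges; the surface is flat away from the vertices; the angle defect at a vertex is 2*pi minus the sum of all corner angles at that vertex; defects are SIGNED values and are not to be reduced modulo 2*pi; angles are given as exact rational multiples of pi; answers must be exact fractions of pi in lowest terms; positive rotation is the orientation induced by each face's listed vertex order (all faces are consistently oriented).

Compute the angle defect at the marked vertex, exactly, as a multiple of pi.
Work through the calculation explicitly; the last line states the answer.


Sum of corner angles at P2: (3/4)*pi
defect = 2*pi - (3/4)*pi

Answer: defect(P2) = (5/4)*pi


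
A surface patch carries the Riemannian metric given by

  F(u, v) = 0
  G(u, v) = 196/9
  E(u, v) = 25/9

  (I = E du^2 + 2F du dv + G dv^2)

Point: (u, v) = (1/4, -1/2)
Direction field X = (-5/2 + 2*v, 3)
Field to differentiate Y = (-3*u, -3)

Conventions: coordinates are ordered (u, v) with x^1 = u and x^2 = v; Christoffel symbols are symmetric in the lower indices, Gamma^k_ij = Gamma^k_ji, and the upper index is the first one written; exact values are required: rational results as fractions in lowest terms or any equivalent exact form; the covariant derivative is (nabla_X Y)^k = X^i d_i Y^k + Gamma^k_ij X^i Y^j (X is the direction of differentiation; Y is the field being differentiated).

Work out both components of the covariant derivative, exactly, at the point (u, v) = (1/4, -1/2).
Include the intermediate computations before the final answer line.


E = 25/9, F = 0, G = 196/9 at the point
E_u = 0, E_v = 0, F_u = 0, F_v = 0, G_u = 0, G_v = 0
EG - F^2 = 4900/81;  g^inv = (81/4900) * [[196/9, 0], [0, 25/9]]
first-kind symbols [ij,l] = (1/2)(d_i g_jl + d_j g_il - d_l g_ij): [uu,u] = E_u/2 = 0, [uu,v] = F_u - E_v/2 = 0, [uv,u] = E_v/2 = 0, [uv,v] = G_u/2 = 0, [vv,u] = F_v - G_u/2 = 0, [vv,v] = G_v/2 = 0
Gamma^u_ij = (G*[ij,u] - F*[ij,v])/(EG - F^2), Gamma^v_ij = (E*[ij,v] - F*[ij,u])/(EG - F^2)
Gamma_uuu = 0, Gamma_uuv = 0, Gamma_uvv = 0, Gamma_vuu = 0, Gamma_vuv = 0, Gamma_vvv = 0
X = (-7/2, 3), Y = (-3/4, -3) at the point

Answer: (nabla_X Y)^u = 21/2, (nabla_X Y)^v = 0


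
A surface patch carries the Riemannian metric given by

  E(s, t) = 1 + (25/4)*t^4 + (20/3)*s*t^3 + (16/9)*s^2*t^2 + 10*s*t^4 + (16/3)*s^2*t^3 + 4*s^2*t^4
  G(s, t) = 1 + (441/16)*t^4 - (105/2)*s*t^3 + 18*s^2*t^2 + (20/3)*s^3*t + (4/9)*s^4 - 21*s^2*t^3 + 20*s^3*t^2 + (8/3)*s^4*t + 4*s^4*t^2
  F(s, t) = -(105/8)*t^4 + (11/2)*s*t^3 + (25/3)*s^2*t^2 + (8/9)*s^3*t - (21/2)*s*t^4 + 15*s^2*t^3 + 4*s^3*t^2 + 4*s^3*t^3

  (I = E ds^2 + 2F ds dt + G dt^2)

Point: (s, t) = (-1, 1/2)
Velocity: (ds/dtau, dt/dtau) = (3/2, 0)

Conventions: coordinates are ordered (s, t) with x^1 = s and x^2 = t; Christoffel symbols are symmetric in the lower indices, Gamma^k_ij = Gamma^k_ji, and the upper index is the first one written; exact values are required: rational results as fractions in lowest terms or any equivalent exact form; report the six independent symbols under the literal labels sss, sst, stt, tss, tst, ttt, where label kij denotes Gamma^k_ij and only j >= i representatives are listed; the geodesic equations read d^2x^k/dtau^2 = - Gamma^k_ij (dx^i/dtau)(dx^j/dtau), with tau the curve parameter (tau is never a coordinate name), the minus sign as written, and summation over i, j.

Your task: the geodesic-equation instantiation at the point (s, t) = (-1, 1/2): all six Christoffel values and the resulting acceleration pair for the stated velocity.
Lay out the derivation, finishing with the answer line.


E = 745/576, F = 1339/1152, G = 12913/2304 at the point
E_s = -91/72, E_t = 65/72, F_s = -197/96, F_t = 901/144, G_s = 515/144, G_t = 1133/32
EG - F^2 = 13589/2304;  g^inv = (2304/13589) * [[12913/2304, -1339/1152], [-1339/1152, 745/576]]
first-kind symbols [ij,l] = (1/2)(d_i g_jl + d_j g_il - d_l g_ij): [ss,s] = E_s/2 = -91/144, [ss,t] = F_s - E_t/2 = -721/288, [st,s] = E_t/2 = 65/144, [st,t] = G_s/2 = 515/288, [tt,s] = F_t - G_s/2 = 143/32, [tt,t] = G_t/2 = 1133/64
Gamma^s_ij = (G*[ij,s] - F*[ij,t])/(EG - F^2), Gamma^t_ij = (E*[ij,t] - F*[ij,s])/(EG - F^2)
Gamma_sss = -1456/13589, Gamma_sst = 1040/13589, Gamma_stt = 10296/13589, Gamma_tss = -5768/13589, Gamma_tst = 4120/13589, Gamma_ttt = 40788/13589
d^2s/dtau^2 = -(Gamma_sss*(3/2)^2 + 2*Gamma_sst*(3/2)*(0) + Gamma_stt*(0)^2) = 3276/13589
d^2t/dtau^2 = -(Gamma_tss*(3/2)^2 + 2*Gamma_tst*(3/2)*(0) + Gamma_ttt*(0)^2) = 12978/13589

Answer: Gamma_sss = -1456/13589, Gamma_sst = 1040/13589, Gamma_stt = 10296/13589, Gamma_tss = -5768/13589, Gamma_tst = 4120/13589, Gamma_ttt = 40788/13589; accelerations (d^2s/dtau^2, d^2t/dtau^2) = (3276/13589, 12978/13589)
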